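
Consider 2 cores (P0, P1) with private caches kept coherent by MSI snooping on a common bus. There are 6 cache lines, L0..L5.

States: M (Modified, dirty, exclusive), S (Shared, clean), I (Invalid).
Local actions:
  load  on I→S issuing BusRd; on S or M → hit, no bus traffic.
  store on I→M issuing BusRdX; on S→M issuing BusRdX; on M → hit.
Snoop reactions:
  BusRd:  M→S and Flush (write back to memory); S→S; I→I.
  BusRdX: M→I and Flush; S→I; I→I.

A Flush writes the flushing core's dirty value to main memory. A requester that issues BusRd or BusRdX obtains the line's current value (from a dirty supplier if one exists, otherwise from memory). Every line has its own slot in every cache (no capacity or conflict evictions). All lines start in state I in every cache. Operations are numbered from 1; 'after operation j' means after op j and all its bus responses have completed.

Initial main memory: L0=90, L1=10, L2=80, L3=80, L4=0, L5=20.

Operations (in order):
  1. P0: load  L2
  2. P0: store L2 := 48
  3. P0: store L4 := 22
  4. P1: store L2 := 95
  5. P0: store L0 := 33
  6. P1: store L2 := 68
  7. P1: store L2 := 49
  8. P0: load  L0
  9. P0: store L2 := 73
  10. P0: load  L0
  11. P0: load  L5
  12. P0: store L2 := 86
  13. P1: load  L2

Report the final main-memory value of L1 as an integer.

  op1 P0: load  L2 → S/I on L2; bus BusRd; mem=80
  op2 P0: store L2 := 48 → M/I on L2; bus BusRdX; mem=80
  op3 P0: store L4 := 22 → M/I on L4; bus BusRdX; mem=0
  op4 P1: store L2 := 95 → I/M on L2; bus BusRdX Flush; mem=48
  op5 P0: store L0 := 33 → M/I on L0; bus BusRdX; mem=90
  op6 P1: store L2 := 68 → I/M on L2; bus (none); mem=48
  op7 P1: store L2 := 49 → I/M on L2; bus (none); mem=48
  op8 P0: load  L0 → M/I on L0; bus (none); mem=90
  op9 P0: store L2 := 73 → M/I on L2; bus BusRdX Flush; mem=49
  op10 P0: load  L0 → M/I on L0; bus (none); mem=90
  op11 P0: load  L5 → S/I on L5; bus BusRd; mem=20
  op12 P0: store L2 := 86 → M/I on L2; bus (none); mem=49
  op13 P1: load  L2 → S/S on L2; bus BusRd Flush; mem=86

memory[L1] = 10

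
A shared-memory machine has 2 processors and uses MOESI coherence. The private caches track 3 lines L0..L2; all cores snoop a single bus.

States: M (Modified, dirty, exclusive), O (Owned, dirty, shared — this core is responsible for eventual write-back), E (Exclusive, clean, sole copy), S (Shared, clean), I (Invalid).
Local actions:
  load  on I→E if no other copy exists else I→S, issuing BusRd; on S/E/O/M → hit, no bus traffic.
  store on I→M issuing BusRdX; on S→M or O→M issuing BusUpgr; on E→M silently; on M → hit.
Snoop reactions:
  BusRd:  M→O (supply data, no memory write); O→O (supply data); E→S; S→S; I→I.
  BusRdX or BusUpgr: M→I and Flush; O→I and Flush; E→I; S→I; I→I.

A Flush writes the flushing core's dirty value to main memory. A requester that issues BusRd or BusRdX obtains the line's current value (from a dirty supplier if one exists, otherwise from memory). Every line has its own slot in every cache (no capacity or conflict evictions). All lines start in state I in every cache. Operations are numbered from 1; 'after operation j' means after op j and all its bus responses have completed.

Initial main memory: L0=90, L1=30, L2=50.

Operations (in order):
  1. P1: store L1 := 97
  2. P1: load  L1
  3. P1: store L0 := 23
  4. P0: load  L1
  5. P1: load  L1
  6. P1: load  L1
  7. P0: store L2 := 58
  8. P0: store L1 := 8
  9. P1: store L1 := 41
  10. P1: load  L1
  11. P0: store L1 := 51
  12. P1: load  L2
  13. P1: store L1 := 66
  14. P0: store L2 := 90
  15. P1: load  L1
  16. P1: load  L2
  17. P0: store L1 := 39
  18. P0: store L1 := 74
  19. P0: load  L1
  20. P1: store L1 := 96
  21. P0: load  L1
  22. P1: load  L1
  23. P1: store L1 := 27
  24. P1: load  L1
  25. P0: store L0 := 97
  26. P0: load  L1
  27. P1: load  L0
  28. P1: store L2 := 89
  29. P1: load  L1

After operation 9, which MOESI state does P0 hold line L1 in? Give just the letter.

state = I

  op1 P1: store L1 := 97 → I/M on L1; bus BusRdX; mem=30
  op2 P1: load  L1 → I/M on L1; bus (none); mem=30
  op3 P1: store L0 := 23 → I/M on L0; bus BusRdX; mem=90
  op4 P0: load  L1 → S/O on L1; bus BusRd; mem=30
  op5 P1: load  L1 → S/O on L1; bus (none); mem=30
  op6 P1: load  L1 → S/O on L1; bus (none); mem=30
  op7 P0: store L2 := 58 → M/I on L2; bus BusRdX; mem=50
  op8 P0: store L1 := 8 → M/I on L1; bus BusUpgr Flush; mem=97
  op9 P1: store L1 := 41 → I/M on L1; bus BusRdX Flush; mem=8
  op10 P1: load  L1 → I/M on L1; bus (none); mem=8
  op11 P0: store L1 := 51 → M/I on L1; bus BusRdX Flush; mem=41
  op12 P1: load  L2 → O/S on L2; bus BusRd; mem=50
  op13 P1: store L1 := 66 → I/M on L1; bus BusRdX Flush; mem=51
  op14 P0: store L2 := 90 → M/I on L2; bus BusUpgr; mem=50
  op15 P1: load  L1 → I/M on L1; bus (none); mem=51
  op16 P1: load  L2 → O/S on L2; bus BusRd; mem=50
  op17 P0: store L1 := 39 → M/I on L1; bus BusRdX Flush; mem=66
  op18 P0: store L1 := 74 → M/I on L1; bus (none); mem=66
  op19 P0: load  L1 → M/I on L1; bus (none); mem=66
  op20 P1: store L1 := 96 → I/M on L1; bus BusRdX Flush; mem=74
  op21 P0: load  L1 → S/O on L1; bus BusRd; mem=74
  op22 P1: load  L1 → S/O on L1; bus (none); mem=74
  op23 P1: store L1 := 27 → I/M on L1; bus BusUpgr; mem=74
  op24 P1: load  L1 → I/M on L1; bus (none); mem=74
  op25 P0: store L0 := 97 → M/I on L0; bus BusRdX Flush; mem=23
  op26 P0: load  L1 → S/O on L1; bus BusRd; mem=74
  op27 P1: load  L0 → O/S on L0; bus BusRd; mem=23
  op28 P1: store L2 := 89 → I/M on L2; bus BusUpgr Flush; mem=90
  op29 P1: load  L1 → S/O on L1; bus (none); mem=74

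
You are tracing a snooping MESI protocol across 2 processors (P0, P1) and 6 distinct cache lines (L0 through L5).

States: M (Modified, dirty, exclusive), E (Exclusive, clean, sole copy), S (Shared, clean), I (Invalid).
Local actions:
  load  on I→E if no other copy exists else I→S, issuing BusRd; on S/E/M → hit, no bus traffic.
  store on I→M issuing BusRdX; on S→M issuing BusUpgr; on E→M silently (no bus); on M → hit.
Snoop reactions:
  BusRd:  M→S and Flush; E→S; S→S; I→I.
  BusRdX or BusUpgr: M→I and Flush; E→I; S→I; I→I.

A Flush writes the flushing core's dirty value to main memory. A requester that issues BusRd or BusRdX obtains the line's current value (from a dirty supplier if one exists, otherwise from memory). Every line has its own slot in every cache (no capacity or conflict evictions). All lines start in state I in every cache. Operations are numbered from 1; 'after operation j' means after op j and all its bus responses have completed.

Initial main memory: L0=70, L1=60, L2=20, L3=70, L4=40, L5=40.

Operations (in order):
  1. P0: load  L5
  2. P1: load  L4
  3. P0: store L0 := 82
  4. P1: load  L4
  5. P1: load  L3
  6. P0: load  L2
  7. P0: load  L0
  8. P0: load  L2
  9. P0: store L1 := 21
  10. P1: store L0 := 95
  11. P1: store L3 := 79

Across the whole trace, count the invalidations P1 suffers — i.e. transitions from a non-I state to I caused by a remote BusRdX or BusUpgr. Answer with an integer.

invalidations = 0

[1] P0: load  L5 | P0:E(40), P1:I | bus: BusRd
[2] P1: load  L4 | P0:I, P1:E(40) | bus: BusRd
[3] P0: store L0 := 82 | P0:M(82), P1:I | bus: BusRdX
[4] P1: load  L4 | P0:I, P1:E(40) | bus: none
[5] P1: load  L3 | P0:I, P1:E(70) | bus: BusRd
[6] P0: load  L2 | P0:E(20), P1:I | bus: BusRd
[7] P0: load  L0 | P0:M(82), P1:I | bus: none
[8] P0: load  L2 | P0:E(20), P1:I | bus: none
[9] P0: store L1 := 21 | P0:M(21), P1:I | bus: BusRdX
[10] P1: store L0 := 95 | P0:I, P1:M(95) | bus: BusRdX,Flush
[11] P1: store L3 := 79 | P0:I, P1:M(79) | bus: none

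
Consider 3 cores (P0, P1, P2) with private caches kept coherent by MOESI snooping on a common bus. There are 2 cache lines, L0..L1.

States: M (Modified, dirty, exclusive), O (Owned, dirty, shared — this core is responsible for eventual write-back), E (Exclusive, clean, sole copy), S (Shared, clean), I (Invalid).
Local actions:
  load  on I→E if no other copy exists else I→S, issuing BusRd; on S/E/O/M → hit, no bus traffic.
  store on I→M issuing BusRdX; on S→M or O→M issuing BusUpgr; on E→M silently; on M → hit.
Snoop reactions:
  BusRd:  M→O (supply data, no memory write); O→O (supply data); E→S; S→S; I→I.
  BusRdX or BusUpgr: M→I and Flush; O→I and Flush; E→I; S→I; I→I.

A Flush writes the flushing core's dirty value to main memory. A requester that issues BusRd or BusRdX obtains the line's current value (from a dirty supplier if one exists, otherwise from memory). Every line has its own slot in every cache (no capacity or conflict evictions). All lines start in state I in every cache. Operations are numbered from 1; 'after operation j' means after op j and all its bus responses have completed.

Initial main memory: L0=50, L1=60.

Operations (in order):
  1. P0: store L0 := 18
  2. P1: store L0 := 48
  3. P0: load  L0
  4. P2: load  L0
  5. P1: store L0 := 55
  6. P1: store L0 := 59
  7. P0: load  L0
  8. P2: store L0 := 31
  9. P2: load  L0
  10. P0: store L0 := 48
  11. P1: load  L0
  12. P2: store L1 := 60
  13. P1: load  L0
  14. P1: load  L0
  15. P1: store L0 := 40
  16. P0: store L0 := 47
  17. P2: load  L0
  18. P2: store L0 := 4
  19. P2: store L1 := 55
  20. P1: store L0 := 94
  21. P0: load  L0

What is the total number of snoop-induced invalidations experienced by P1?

1. P0: store L0 := 18  bus=[BusRdX]  L0: P0=M P1=I P2=I  mem[L0]=50
2. P1: store L0 := 48  bus=[BusRdX,Flush]  L0: P0=I P1=M P2=I  mem[L0]=18
3. P0: load  L0  bus=[BusRd]  L0: P0=S P1=O P2=I  mem[L0]=18
4. P2: load  L0  bus=[BusRd]  L0: P0=S P1=O P2=S  mem[L0]=18
5. P1: store L0 := 55  bus=[BusUpgr]  L0: P0=I P1=M P2=I  mem[L0]=18
6. P1: store L0 := 59  bus=[-]  L0: P0=I P1=M P2=I  mem[L0]=18
7. P0: load  L0  bus=[BusRd]  L0: P0=S P1=O P2=I  mem[L0]=18
8. P2: store L0 := 31  bus=[BusRdX,Flush]  L0: P0=I P1=I P2=M  mem[L0]=59
9. P2: load  L0  bus=[-]  L0: P0=I P1=I P2=M  mem[L0]=59
10. P0: store L0 := 48  bus=[BusRdX,Flush]  L0: P0=M P1=I P2=I  mem[L0]=31
11. P1: load  L0  bus=[BusRd]  L0: P0=O P1=S P2=I  mem[L0]=31
12. P2: store L1 := 60  bus=[BusRdX]  L1: P0=I P1=I P2=M  mem[L1]=60
13. P1: load  L0  bus=[-]  L0: P0=O P1=S P2=I  mem[L0]=31
14. P1: load  L0  bus=[-]  L0: P0=O P1=S P2=I  mem[L0]=31
15. P1: store L0 := 40  bus=[BusUpgr,Flush]  L0: P0=I P1=M P2=I  mem[L0]=48
16. P0: store L0 := 47  bus=[BusRdX,Flush]  L0: P0=M P1=I P2=I  mem[L0]=40
17. P2: load  L0  bus=[BusRd]  L0: P0=O P1=I P2=S  mem[L0]=40
18. P2: store L0 := 4  bus=[BusUpgr,Flush]  L0: P0=I P1=I P2=M  mem[L0]=47
19. P2: store L1 := 55  bus=[-]  L1: P0=I P1=I P2=M  mem[L1]=60
20. P1: store L0 := 94  bus=[BusRdX,Flush]  L0: P0=I P1=M P2=I  mem[L0]=4
21. P0: load  L0  bus=[BusRd]  L0: P0=S P1=O P2=I  mem[L0]=4

invalidations = 2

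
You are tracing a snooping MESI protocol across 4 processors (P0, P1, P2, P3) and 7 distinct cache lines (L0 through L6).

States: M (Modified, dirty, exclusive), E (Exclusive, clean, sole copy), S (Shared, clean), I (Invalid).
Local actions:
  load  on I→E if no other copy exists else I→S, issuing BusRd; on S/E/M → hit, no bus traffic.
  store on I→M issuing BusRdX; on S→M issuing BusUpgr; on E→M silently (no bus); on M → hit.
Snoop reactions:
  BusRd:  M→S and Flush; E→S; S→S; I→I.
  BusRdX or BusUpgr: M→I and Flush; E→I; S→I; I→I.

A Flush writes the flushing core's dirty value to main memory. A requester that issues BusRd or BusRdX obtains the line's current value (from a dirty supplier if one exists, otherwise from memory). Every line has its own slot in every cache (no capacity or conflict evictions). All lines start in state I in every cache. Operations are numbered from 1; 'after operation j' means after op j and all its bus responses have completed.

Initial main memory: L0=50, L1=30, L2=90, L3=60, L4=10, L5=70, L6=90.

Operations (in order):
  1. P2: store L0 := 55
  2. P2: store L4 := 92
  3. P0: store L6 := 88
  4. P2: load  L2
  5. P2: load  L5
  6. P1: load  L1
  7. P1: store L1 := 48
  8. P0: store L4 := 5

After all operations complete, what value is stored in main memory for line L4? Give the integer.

memory[L4] = 92

[1] P2: store L0 := 55 | P0:I, P1:I, P2:M(55), P3:I | bus: BusRdX
[2] P2: store L4 := 92 | P0:I, P1:I, P2:M(92), P3:I | bus: BusRdX
[3] P0: store L6 := 88 | P0:M(88), P1:I, P2:I, P3:I | bus: BusRdX
[4] P2: load  L2 | P0:I, P1:I, P2:E(90), P3:I | bus: BusRd
[5] P2: load  L5 | P0:I, P1:I, P2:E(70), P3:I | bus: BusRd
[6] P1: load  L1 | P0:I, P1:E(30), P2:I, P3:I | bus: BusRd
[7] P1: store L1 := 48 | P0:I, P1:M(48), P2:I, P3:I | bus: none
[8] P0: store L4 := 5 | P0:M(5), P1:I, P2:I, P3:I | bus: BusRdX,Flush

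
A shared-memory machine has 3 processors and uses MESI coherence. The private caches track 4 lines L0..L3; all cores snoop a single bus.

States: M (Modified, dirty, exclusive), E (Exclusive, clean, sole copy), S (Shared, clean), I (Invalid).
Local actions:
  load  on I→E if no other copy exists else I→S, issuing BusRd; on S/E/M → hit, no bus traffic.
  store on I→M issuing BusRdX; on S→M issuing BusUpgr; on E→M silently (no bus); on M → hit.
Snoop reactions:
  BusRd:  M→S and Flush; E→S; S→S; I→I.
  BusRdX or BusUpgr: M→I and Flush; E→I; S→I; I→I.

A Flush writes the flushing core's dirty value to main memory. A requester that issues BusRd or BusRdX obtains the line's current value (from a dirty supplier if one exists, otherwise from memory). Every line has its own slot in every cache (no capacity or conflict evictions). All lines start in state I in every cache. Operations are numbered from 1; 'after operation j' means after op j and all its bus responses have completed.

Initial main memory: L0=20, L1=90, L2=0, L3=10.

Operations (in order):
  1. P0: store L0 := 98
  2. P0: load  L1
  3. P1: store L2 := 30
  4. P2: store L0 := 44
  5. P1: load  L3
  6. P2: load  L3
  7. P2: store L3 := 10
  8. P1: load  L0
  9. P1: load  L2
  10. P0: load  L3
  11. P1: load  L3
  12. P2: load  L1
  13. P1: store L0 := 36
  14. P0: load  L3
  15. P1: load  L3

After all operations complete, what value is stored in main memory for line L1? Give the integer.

[1] P0: store L0 := 98 | P0:M(98), P1:I, P2:I | bus: BusRdX
[2] P0: load  L1 | P0:E(90), P1:I, P2:I | bus: BusRd
[3] P1: store L2 := 30 | P0:I, P1:M(30), P2:I | bus: BusRdX
[4] P2: store L0 := 44 | P0:I, P1:I, P2:M(44) | bus: BusRdX,Flush
[5] P1: load  L3 | P0:I, P1:E(10), P2:I | bus: BusRd
[6] P2: load  L3 | P0:I, P1:S(10), P2:S(10) | bus: BusRd
[7] P2: store L3 := 10 | P0:I, P1:I, P2:M(10) | bus: BusUpgr
[8] P1: load  L0 | P0:I, P1:S(44), P2:S(44) | bus: BusRd,Flush
[9] P1: load  L2 | P0:I, P1:M(30), P2:I | bus: none
[10] P0: load  L3 | P0:S(10), P1:I, P2:S(10) | bus: BusRd,Flush
[11] P1: load  L3 | P0:S(10), P1:S(10), P2:S(10) | bus: BusRd
[12] P2: load  L1 | P0:S(90), P1:I, P2:S(90) | bus: BusRd
[13] P1: store L0 := 36 | P0:I, P1:M(36), P2:I | bus: BusUpgr
[14] P0: load  L3 | P0:S(10), P1:S(10), P2:S(10) | bus: none
[15] P1: load  L3 | P0:S(10), P1:S(10), P2:S(10) | bus: none

memory[L1] = 90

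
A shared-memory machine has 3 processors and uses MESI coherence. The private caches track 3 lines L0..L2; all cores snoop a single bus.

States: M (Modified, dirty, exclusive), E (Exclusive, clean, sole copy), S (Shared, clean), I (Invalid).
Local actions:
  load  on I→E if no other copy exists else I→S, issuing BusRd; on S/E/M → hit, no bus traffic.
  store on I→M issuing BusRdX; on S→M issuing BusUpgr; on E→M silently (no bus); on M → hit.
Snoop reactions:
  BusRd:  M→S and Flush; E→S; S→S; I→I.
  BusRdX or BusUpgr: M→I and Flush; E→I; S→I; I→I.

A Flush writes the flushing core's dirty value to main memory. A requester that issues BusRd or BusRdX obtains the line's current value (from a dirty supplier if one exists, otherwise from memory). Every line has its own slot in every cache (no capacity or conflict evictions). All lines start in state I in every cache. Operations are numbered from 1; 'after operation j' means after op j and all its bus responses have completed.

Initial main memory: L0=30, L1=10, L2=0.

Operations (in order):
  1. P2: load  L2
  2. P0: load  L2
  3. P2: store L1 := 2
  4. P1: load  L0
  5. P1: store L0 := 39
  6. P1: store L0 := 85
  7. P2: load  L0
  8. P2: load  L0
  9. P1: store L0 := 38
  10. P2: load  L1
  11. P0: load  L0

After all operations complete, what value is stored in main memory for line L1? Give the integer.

memory[L1] = 10

[1] P2: load  L2 | P0:I, P1:I, P2:E(0) | bus: BusRd
[2] P0: load  L2 | P0:S(0), P1:I, P2:S(0) | bus: BusRd
[3] P2: store L1 := 2 | P0:I, P1:I, P2:M(2) | bus: BusRdX
[4] P1: load  L0 | P0:I, P1:E(30), P2:I | bus: BusRd
[5] P1: store L0 := 39 | P0:I, P1:M(39), P2:I | bus: none
[6] P1: store L0 := 85 | P0:I, P1:M(85), P2:I | bus: none
[7] P2: load  L0 | P0:I, P1:S(85), P2:S(85) | bus: BusRd,Flush
[8] P2: load  L0 | P0:I, P1:S(85), P2:S(85) | bus: none
[9] P1: store L0 := 38 | P0:I, P1:M(38), P2:I | bus: BusUpgr
[10] P2: load  L1 | P0:I, P1:I, P2:M(2) | bus: none
[11] P0: load  L0 | P0:S(38), P1:S(38), P2:I | bus: BusRd,Flush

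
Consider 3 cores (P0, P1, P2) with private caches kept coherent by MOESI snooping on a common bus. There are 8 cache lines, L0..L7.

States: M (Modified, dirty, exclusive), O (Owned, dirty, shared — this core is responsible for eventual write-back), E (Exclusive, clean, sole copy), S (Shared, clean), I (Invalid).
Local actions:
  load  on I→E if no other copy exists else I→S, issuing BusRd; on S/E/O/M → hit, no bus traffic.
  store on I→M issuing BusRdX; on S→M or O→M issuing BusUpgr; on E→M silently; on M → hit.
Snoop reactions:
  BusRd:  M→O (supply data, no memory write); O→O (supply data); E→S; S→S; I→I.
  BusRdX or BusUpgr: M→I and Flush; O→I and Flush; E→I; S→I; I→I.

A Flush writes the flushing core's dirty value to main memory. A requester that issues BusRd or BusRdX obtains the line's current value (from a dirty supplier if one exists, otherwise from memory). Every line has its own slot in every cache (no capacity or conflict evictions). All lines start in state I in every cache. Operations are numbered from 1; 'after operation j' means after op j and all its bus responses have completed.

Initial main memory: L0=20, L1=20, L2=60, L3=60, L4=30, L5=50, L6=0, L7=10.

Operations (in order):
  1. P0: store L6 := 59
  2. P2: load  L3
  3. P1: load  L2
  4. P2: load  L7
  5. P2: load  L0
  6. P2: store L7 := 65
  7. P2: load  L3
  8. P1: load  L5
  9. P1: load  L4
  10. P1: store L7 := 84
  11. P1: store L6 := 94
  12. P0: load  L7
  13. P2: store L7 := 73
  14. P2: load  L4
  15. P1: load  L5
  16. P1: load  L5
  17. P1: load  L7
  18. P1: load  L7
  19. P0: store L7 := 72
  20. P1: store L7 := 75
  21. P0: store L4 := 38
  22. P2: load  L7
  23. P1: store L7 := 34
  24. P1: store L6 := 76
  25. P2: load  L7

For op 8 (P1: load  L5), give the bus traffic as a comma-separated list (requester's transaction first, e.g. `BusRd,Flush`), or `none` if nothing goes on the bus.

bus = BusRd

1. P0: store L6 := 59  bus=[BusRdX]  L6: P0=M P1=I P2=I  mem[L6]=0
2. P2: load  L3  bus=[BusRd]  L3: P0=I P1=I P2=E  mem[L3]=60
3. P1: load  L2  bus=[BusRd]  L2: P0=I P1=E P2=I  mem[L2]=60
4. P2: load  L7  bus=[BusRd]  L7: P0=I P1=I P2=E  mem[L7]=10
5. P2: load  L0  bus=[BusRd]  L0: P0=I P1=I P2=E  mem[L0]=20
6. P2: store L7 := 65  bus=[-]  L7: P0=I P1=I P2=M  mem[L7]=10
7. P2: load  L3  bus=[-]  L3: P0=I P1=I P2=E  mem[L3]=60
8. P1: load  L5  bus=[BusRd]  L5: P0=I P1=E P2=I  mem[L5]=50
9. P1: load  L4  bus=[BusRd]  L4: P0=I P1=E P2=I  mem[L4]=30
10. P1: store L7 := 84  bus=[BusRdX,Flush]  L7: P0=I P1=M P2=I  mem[L7]=65
11. P1: store L6 := 94  bus=[BusRdX,Flush]  L6: P0=I P1=M P2=I  mem[L6]=59
12. P0: load  L7  bus=[BusRd]  L7: P0=S P1=O P2=I  mem[L7]=65
13. P2: store L7 := 73  bus=[BusRdX,Flush]  L7: P0=I P1=I P2=M  mem[L7]=84
14. P2: load  L4  bus=[BusRd]  L4: P0=I P1=S P2=S  mem[L4]=30
15. P1: load  L5  bus=[-]  L5: P0=I P1=E P2=I  mem[L5]=50
16. P1: load  L5  bus=[-]  L5: P0=I P1=E P2=I  mem[L5]=50
17. P1: load  L7  bus=[BusRd]  L7: P0=I P1=S P2=O  mem[L7]=84
18. P1: load  L7  bus=[-]  L7: P0=I P1=S P2=O  mem[L7]=84
19. P0: store L7 := 72  bus=[BusRdX,Flush]  L7: P0=M P1=I P2=I  mem[L7]=73
20. P1: store L7 := 75  bus=[BusRdX,Flush]  L7: P0=I P1=M P2=I  mem[L7]=72
21. P0: store L4 := 38  bus=[BusRdX]  L4: P0=M P1=I P2=I  mem[L4]=30
22. P2: load  L7  bus=[BusRd]  L7: P0=I P1=O P2=S  mem[L7]=72
23. P1: store L7 := 34  bus=[BusUpgr]  L7: P0=I P1=M P2=I  mem[L7]=72
24. P1: store L6 := 76  bus=[-]  L6: P0=I P1=M P2=I  mem[L6]=59
25. P2: load  L7  bus=[BusRd]  L7: P0=I P1=O P2=S  mem[L7]=72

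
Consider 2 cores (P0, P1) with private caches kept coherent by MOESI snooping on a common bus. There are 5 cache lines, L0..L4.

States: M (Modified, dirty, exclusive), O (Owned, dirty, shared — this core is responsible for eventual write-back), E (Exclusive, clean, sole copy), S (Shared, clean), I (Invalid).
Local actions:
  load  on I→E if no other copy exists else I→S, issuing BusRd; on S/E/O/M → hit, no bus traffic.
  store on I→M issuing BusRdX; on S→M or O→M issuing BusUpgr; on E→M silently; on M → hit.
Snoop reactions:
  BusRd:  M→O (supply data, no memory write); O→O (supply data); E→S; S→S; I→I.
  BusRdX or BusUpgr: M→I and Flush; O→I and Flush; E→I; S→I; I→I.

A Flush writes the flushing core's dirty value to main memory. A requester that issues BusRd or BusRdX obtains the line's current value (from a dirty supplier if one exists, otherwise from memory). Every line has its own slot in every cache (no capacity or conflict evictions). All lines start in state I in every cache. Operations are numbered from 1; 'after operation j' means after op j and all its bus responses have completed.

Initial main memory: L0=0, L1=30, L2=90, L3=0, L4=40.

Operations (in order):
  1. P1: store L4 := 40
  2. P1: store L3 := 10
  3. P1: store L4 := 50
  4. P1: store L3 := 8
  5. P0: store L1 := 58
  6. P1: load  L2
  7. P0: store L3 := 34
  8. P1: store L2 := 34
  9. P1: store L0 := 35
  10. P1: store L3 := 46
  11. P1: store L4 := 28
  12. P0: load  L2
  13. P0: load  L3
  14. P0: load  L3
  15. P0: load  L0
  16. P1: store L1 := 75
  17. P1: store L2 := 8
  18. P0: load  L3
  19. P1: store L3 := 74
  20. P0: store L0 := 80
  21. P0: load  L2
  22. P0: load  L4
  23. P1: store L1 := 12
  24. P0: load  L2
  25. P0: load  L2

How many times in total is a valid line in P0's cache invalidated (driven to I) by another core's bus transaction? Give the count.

invalidations = 4

step 1: P1: store L4 := 40  ⟶  IM  (L4)  txn=BusRdX  M[L4]=40
step 2: P1: store L3 := 10  ⟶  IM  (L3)  txn=BusRdX  M[L3]=0
step 3: P1: store L4 := 50  ⟶  IM  (L4)  txn=∅  M[L4]=40
step 4: P1: store L3 := 8  ⟶  IM  (L3)  txn=∅  M[L3]=0
step 5: P0: store L1 := 58  ⟶  MI  (L1)  txn=BusRdX  M[L1]=30
step 6: P1: load  L2  ⟶  IE  (L2)  txn=BusRd  M[L2]=90
step 7: P0: store L3 := 34  ⟶  MI  (L3)  txn=BusRdX+Flush  M[L3]=8
step 8: P1: store L2 := 34  ⟶  IM  (L2)  txn=∅  M[L2]=90
step 9: P1: store L0 := 35  ⟶  IM  (L0)  txn=BusRdX  M[L0]=0
step 10: P1: store L3 := 46  ⟶  IM  (L3)  txn=BusRdX+Flush  M[L3]=34
step 11: P1: store L4 := 28  ⟶  IM  (L4)  txn=∅  M[L4]=40
step 12: P0: load  L2  ⟶  SO  (L2)  txn=BusRd  M[L2]=90
step 13: P0: load  L3  ⟶  SO  (L3)  txn=BusRd  M[L3]=34
step 14: P0: load  L3  ⟶  SO  (L3)  txn=∅  M[L3]=34
step 15: P0: load  L0  ⟶  SO  (L0)  txn=BusRd  M[L0]=0
step 16: P1: store L1 := 75  ⟶  IM  (L1)  txn=BusRdX+Flush  M[L1]=58
step 17: P1: store L2 := 8  ⟶  IM  (L2)  txn=BusUpgr  M[L2]=90
step 18: P0: load  L3  ⟶  SO  (L3)  txn=∅  M[L3]=34
step 19: P1: store L3 := 74  ⟶  IM  (L3)  txn=BusUpgr  M[L3]=34
step 20: P0: store L0 := 80  ⟶  MI  (L0)  txn=BusUpgr+Flush  M[L0]=35
step 21: P0: load  L2  ⟶  SO  (L2)  txn=BusRd  M[L2]=90
step 22: P0: load  L4  ⟶  SO  (L4)  txn=BusRd  M[L4]=40
step 23: P1: store L1 := 12  ⟶  IM  (L1)  txn=∅  M[L1]=58
step 24: P0: load  L2  ⟶  SO  (L2)  txn=∅  M[L2]=90
step 25: P0: load  L2  ⟶  SO  (L2)  txn=∅  M[L2]=90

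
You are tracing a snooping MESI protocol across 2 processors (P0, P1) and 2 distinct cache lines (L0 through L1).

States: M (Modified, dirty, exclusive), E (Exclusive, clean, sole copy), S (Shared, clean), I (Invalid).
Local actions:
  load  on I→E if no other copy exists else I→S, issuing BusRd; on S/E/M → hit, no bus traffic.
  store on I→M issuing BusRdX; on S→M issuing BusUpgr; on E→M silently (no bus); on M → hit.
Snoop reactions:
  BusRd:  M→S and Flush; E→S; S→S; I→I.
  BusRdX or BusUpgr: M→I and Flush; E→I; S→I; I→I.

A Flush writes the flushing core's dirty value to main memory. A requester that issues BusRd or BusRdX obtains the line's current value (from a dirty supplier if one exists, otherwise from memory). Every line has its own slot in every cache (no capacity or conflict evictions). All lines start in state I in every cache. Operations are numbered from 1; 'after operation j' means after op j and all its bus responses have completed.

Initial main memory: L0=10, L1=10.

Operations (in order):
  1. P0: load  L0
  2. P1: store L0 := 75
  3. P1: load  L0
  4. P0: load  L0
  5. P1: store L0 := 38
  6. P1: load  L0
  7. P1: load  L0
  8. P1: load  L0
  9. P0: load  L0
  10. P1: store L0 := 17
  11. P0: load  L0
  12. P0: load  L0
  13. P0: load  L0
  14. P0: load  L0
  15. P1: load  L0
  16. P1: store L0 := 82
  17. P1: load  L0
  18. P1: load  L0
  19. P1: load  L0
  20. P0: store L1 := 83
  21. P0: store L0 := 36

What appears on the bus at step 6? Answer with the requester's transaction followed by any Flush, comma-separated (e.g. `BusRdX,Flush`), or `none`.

bus = none

1. P0: load  L0  bus=[BusRd]  L0: P0=E P1=I  mem[L0]=10
2. P1: store L0 := 75  bus=[BusRdX]  L0: P0=I P1=M  mem[L0]=10
3. P1: load  L0  bus=[-]  L0: P0=I P1=M  mem[L0]=10
4. P0: load  L0  bus=[BusRd,Flush]  L0: P0=S P1=S  mem[L0]=75
5. P1: store L0 := 38  bus=[BusUpgr]  L0: P0=I P1=M  mem[L0]=75
6. P1: load  L0  bus=[-]  L0: P0=I P1=M  mem[L0]=75
7. P1: load  L0  bus=[-]  L0: P0=I P1=M  mem[L0]=75
8. P1: load  L0  bus=[-]  L0: P0=I P1=M  mem[L0]=75
9. P0: load  L0  bus=[BusRd,Flush]  L0: P0=S P1=S  mem[L0]=38
10. P1: store L0 := 17  bus=[BusUpgr]  L0: P0=I P1=M  mem[L0]=38
11. P0: load  L0  bus=[BusRd,Flush]  L0: P0=S P1=S  mem[L0]=17
12. P0: load  L0  bus=[-]  L0: P0=S P1=S  mem[L0]=17
13. P0: load  L0  bus=[-]  L0: P0=S P1=S  mem[L0]=17
14. P0: load  L0  bus=[-]  L0: P0=S P1=S  mem[L0]=17
15. P1: load  L0  bus=[-]  L0: P0=S P1=S  mem[L0]=17
16. P1: store L0 := 82  bus=[BusUpgr]  L0: P0=I P1=M  mem[L0]=17
17. P1: load  L0  bus=[-]  L0: P0=I P1=M  mem[L0]=17
18. P1: load  L0  bus=[-]  L0: P0=I P1=M  mem[L0]=17
19. P1: load  L0  bus=[-]  L0: P0=I P1=M  mem[L0]=17
20. P0: store L1 := 83  bus=[BusRdX]  L1: P0=M P1=I  mem[L1]=10
21. P0: store L0 := 36  bus=[BusRdX,Flush]  L0: P0=M P1=I  mem[L0]=82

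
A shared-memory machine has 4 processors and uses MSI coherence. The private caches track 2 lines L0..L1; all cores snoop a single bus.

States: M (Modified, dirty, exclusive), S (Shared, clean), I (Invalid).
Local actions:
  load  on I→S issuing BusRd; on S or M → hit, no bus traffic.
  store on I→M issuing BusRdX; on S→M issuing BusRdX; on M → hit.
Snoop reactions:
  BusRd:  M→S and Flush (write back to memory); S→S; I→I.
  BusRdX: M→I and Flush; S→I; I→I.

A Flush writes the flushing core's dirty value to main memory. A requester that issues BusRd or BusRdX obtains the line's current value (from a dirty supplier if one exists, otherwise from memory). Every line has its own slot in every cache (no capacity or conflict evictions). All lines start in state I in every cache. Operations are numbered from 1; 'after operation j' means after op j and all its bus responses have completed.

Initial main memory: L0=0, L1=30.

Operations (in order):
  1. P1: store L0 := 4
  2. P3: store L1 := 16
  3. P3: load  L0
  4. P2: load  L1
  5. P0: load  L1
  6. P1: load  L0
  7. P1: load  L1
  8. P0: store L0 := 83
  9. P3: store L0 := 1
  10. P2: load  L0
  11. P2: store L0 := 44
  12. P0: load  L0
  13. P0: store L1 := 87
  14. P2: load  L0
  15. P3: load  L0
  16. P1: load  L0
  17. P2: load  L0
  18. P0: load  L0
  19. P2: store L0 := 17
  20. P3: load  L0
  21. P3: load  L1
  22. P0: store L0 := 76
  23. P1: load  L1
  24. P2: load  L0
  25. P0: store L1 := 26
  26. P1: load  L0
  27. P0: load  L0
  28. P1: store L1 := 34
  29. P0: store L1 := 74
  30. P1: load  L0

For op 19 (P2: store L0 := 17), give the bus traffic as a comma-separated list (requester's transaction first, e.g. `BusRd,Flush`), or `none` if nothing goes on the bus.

step 1: P1: store L0 := 4  ⟶  IMII  (L0)  txn=BusRdX  M[L0]=0
step 2: P3: store L1 := 16  ⟶  IIIM  (L1)  txn=BusRdX  M[L1]=30
step 3: P3: load  L0  ⟶  ISIS  (L0)  txn=BusRd+Flush  M[L0]=4
step 4: P2: load  L1  ⟶  IISS  (L1)  txn=BusRd+Flush  M[L1]=16
step 5: P0: load  L1  ⟶  SISS  (L1)  txn=BusRd  M[L1]=16
step 6: P1: load  L0  ⟶  ISIS  (L0)  txn=∅  M[L0]=4
step 7: P1: load  L1  ⟶  SSSS  (L1)  txn=BusRd  M[L1]=16
step 8: P0: store L0 := 83  ⟶  MIII  (L0)  txn=BusRdX  M[L0]=4
step 9: P3: store L0 := 1  ⟶  IIIM  (L0)  txn=BusRdX+Flush  M[L0]=83
step 10: P2: load  L0  ⟶  IISS  (L0)  txn=BusRd+Flush  M[L0]=1
step 11: P2: store L0 := 44  ⟶  IIMI  (L0)  txn=BusRdX  M[L0]=1
step 12: P0: load  L0  ⟶  SISI  (L0)  txn=BusRd+Flush  M[L0]=44
step 13: P0: store L1 := 87  ⟶  MIII  (L1)  txn=BusRdX  M[L1]=16
step 14: P2: load  L0  ⟶  SISI  (L0)  txn=∅  M[L0]=44
step 15: P3: load  L0  ⟶  SISS  (L0)  txn=BusRd  M[L0]=44
step 16: P1: load  L0  ⟶  SSSS  (L0)  txn=BusRd  M[L0]=44
step 17: P2: load  L0  ⟶  SSSS  (L0)  txn=∅  M[L0]=44
step 18: P0: load  L0  ⟶  SSSS  (L0)  txn=∅  M[L0]=44
step 19: P2: store L0 := 17  ⟶  IIMI  (L0)  txn=BusRdX  M[L0]=44
step 20: P3: load  L0  ⟶  IISS  (L0)  txn=BusRd+Flush  M[L0]=17
step 21: P3: load  L1  ⟶  SIIS  (L1)  txn=BusRd+Flush  M[L1]=87
step 22: P0: store L0 := 76  ⟶  MIII  (L0)  txn=BusRdX  M[L0]=17
step 23: P1: load  L1  ⟶  SSIS  (L1)  txn=BusRd  M[L1]=87
step 24: P2: load  L0  ⟶  SISI  (L0)  txn=BusRd+Flush  M[L0]=76
step 25: P0: store L1 := 26  ⟶  MIII  (L1)  txn=BusRdX  M[L1]=87
step 26: P1: load  L0  ⟶  SSSI  (L0)  txn=BusRd  M[L0]=76
step 27: P0: load  L0  ⟶  SSSI  (L0)  txn=∅  M[L0]=76
step 28: P1: store L1 := 34  ⟶  IMII  (L1)  txn=BusRdX+Flush  M[L1]=26
step 29: P0: store L1 := 74  ⟶  MIII  (L1)  txn=BusRdX+Flush  M[L1]=34
step 30: P1: load  L0  ⟶  SSSI  (L0)  txn=∅  M[L0]=76

bus = BusRdX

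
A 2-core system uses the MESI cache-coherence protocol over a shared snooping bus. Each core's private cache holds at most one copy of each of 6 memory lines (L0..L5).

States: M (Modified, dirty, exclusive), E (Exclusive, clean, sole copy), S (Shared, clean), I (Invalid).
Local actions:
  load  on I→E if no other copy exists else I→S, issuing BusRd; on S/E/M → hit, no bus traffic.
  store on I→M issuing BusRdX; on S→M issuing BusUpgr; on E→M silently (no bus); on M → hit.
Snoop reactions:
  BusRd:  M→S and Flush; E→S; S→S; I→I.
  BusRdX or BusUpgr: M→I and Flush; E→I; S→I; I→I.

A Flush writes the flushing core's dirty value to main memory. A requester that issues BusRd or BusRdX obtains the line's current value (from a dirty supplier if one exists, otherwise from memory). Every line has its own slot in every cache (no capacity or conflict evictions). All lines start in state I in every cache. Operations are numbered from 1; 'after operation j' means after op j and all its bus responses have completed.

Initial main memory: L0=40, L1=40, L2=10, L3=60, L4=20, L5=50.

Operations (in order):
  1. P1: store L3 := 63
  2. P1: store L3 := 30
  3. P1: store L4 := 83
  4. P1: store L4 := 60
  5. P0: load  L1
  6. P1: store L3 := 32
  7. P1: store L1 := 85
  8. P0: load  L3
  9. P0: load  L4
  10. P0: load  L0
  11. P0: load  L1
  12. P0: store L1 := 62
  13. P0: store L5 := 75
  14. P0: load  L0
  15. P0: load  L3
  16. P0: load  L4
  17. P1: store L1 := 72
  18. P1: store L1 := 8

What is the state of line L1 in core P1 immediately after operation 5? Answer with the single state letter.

state = I

[1] P1: store L3 := 63 | P0:I, P1:M(63) | bus: BusRdX
[2] P1: store L3 := 30 | P0:I, P1:M(30) | bus: none
[3] P1: store L4 := 83 | P0:I, P1:M(83) | bus: BusRdX
[4] P1: store L4 := 60 | P0:I, P1:M(60) | bus: none
[5] P0: load  L1 | P0:E(40), P1:I | bus: BusRd
[6] P1: store L3 := 32 | P0:I, P1:M(32) | bus: none
[7] P1: store L1 := 85 | P0:I, P1:M(85) | bus: BusRdX
[8] P0: load  L3 | P0:S(32), P1:S(32) | bus: BusRd,Flush
[9] P0: load  L4 | P0:S(60), P1:S(60) | bus: BusRd,Flush
[10] P0: load  L0 | P0:E(40), P1:I | bus: BusRd
[11] P0: load  L1 | P0:S(85), P1:S(85) | bus: BusRd,Flush
[12] P0: store L1 := 62 | P0:M(62), P1:I | bus: BusUpgr
[13] P0: store L5 := 75 | P0:M(75), P1:I | bus: BusRdX
[14] P0: load  L0 | P0:E(40), P1:I | bus: none
[15] P0: load  L3 | P0:S(32), P1:S(32) | bus: none
[16] P0: load  L4 | P0:S(60), P1:S(60) | bus: none
[17] P1: store L1 := 72 | P0:I, P1:M(72) | bus: BusRdX,Flush
[18] P1: store L1 := 8 | P0:I, P1:M(8) | bus: none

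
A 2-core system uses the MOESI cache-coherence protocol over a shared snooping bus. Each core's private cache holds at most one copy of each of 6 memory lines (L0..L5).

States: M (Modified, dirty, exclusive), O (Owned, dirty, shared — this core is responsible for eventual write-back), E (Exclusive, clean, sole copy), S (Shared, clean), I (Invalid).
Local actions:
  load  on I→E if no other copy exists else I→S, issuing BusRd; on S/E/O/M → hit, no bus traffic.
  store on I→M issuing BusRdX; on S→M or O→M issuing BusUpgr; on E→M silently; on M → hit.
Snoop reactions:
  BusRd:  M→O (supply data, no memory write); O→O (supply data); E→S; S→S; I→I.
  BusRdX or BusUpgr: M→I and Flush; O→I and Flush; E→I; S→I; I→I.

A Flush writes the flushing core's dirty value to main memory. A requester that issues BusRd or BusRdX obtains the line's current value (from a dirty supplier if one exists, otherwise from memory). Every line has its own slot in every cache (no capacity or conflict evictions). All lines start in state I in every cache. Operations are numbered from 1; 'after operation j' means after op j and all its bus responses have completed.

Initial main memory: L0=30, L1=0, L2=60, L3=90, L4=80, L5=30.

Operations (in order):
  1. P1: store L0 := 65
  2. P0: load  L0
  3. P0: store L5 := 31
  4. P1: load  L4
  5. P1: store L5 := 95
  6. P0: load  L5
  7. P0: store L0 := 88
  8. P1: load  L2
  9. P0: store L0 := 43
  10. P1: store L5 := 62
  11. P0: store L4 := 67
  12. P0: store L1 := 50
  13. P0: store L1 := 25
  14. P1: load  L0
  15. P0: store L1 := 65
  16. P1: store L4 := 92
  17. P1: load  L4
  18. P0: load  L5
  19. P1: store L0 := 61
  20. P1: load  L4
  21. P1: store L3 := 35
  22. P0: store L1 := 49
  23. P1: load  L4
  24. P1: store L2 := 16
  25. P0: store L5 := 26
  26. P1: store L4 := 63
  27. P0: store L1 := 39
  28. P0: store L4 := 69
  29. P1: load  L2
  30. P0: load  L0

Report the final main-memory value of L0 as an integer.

[1] P1: store L0 := 65 | P0:I, P1:M(65) | bus: BusRdX
[2] P0: load  L0 | P0:S(65), P1:O(65) | bus: BusRd
[3] P0: store L5 := 31 | P0:M(31), P1:I | bus: BusRdX
[4] P1: load  L4 | P0:I, P1:E(80) | bus: BusRd
[5] P1: store L5 := 95 | P0:I, P1:M(95) | bus: BusRdX,Flush
[6] P0: load  L5 | P0:S(95), P1:O(95) | bus: BusRd
[7] P0: store L0 := 88 | P0:M(88), P1:I | bus: BusUpgr,Flush
[8] P1: load  L2 | P0:I, P1:E(60) | bus: BusRd
[9] P0: store L0 := 43 | P0:M(43), P1:I | bus: none
[10] P1: store L5 := 62 | P0:I, P1:M(62) | bus: BusUpgr
[11] P0: store L4 := 67 | P0:M(67), P1:I | bus: BusRdX
[12] P0: store L1 := 50 | P0:M(50), P1:I | bus: BusRdX
[13] P0: store L1 := 25 | P0:M(25), P1:I | bus: none
[14] P1: load  L0 | P0:O(43), P1:S(43) | bus: BusRd
[15] P0: store L1 := 65 | P0:M(65), P1:I | bus: none
[16] P1: store L4 := 92 | P0:I, P1:M(92) | bus: BusRdX,Flush
[17] P1: load  L4 | P0:I, P1:M(92) | bus: none
[18] P0: load  L5 | P0:S(62), P1:O(62) | bus: BusRd
[19] P1: store L0 := 61 | P0:I, P1:M(61) | bus: BusUpgr,Flush
[20] P1: load  L4 | P0:I, P1:M(92) | bus: none
[21] P1: store L3 := 35 | P0:I, P1:M(35) | bus: BusRdX
[22] P0: store L1 := 49 | P0:M(49), P1:I | bus: none
[23] P1: load  L4 | P0:I, P1:M(92) | bus: none
[24] P1: store L2 := 16 | P0:I, P1:M(16) | bus: none
[25] P0: store L5 := 26 | P0:M(26), P1:I | bus: BusUpgr,Flush
[26] P1: store L4 := 63 | P0:I, P1:M(63) | bus: none
[27] P0: store L1 := 39 | P0:M(39), P1:I | bus: none
[28] P0: store L4 := 69 | P0:M(69), P1:I | bus: BusRdX,Flush
[29] P1: load  L2 | P0:I, P1:M(16) | bus: none
[30] P0: load  L0 | P0:S(61), P1:O(61) | bus: BusRd

memory[L0] = 43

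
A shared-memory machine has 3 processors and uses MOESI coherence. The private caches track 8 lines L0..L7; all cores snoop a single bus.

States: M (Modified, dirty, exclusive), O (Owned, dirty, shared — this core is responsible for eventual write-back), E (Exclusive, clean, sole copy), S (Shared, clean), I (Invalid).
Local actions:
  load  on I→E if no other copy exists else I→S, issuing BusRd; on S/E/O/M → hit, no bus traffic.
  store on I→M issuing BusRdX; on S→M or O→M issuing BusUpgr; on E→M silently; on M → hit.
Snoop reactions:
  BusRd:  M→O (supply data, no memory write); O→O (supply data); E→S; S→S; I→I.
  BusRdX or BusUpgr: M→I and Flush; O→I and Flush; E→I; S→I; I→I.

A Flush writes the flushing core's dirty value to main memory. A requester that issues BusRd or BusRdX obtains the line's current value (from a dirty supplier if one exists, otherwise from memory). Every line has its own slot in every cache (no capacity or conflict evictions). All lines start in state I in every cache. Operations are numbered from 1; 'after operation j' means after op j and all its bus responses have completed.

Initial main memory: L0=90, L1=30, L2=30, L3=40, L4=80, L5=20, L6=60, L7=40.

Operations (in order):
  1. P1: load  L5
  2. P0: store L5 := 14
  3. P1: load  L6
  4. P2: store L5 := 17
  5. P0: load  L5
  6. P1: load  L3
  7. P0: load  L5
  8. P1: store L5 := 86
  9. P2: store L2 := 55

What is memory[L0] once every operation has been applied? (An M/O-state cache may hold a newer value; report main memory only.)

[1] P1: load  L5 | P0:I, P1:E(20), P2:I | bus: BusRd
[2] P0: store L5 := 14 | P0:M(14), P1:I, P2:I | bus: BusRdX
[3] P1: load  L6 | P0:I, P1:E(60), P2:I | bus: BusRd
[4] P2: store L5 := 17 | P0:I, P1:I, P2:M(17) | bus: BusRdX,Flush
[5] P0: load  L5 | P0:S(17), P1:I, P2:O(17) | bus: BusRd
[6] P1: load  L3 | P0:I, P1:E(40), P2:I | bus: BusRd
[7] P0: load  L5 | P0:S(17), P1:I, P2:O(17) | bus: none
[8] P1: store L5 := 86 | P0:I, P1:M(86), P2:I | bus: BusRdX,Flush
[9] P2: store L2 := 55 | P0:I, P1:I, P2:M(55) | bus: BusRdX

memory[L0] = 90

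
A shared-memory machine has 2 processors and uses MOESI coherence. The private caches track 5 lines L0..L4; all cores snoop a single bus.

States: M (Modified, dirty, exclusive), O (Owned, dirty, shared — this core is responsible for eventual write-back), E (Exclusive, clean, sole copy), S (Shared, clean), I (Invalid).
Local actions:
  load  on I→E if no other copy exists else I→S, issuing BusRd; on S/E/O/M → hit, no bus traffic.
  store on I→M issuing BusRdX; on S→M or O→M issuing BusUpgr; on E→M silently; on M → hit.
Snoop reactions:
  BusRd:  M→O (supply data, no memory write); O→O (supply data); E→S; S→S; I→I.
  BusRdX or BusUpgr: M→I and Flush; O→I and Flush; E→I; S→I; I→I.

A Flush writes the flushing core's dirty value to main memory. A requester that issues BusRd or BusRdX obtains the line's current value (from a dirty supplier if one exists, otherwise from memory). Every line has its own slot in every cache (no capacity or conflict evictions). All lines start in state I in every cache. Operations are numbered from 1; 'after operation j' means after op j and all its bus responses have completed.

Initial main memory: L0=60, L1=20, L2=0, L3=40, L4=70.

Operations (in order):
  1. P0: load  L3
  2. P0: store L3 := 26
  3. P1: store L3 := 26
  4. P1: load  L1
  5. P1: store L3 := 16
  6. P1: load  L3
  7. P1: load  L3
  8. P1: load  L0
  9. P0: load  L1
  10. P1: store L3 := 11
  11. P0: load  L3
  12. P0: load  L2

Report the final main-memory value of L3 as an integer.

step 1: P0: load  L3  ⟶  EI  (L3)  txn=BusRd  M[L3]=40
step 2: P0: store L3 := 26  ⟶  MI  (L3)  txn=∅  M[L3]=40
step 3: P1: store L3 := 26  ⟶  IM  (L3)  txn=BusRdX+Flush  M[L3]=26
step 4: P1: load  L1  ⟶  IE  (L1)  txn=BusRd  M[L1]=20
step 5: P1: store L3 := 16  ⟶  IM  (L3)  txn=∅  M[L3]=26
step 6: P1: load  L3  ⟶  IM  (L3)  txn=∅  M[L3]=26
step 7: P1: load  L3  ⟶  IM  (L3)  txn=∅  M[L3]=26
step 8: P1: load  L0  ⟶  IE  (L0)  txn=BusRd  M[L0]=60
step 9: P0: load  L1  ⟶  SS  (L1)  txn=BusRd  M[L1]=20
step 10: P1: store L3 := 11  ⟶  IM  (L3)  txn=∅  M[L3]=26
step 11: P0: load  L3  ⟶  SO  (L3)  txn=BusRd  M[L3]=26
step 12: P0: load  L2  ⟶  EI  (L2)  txn=BusRd  M[L2]=0

memory[L3] = 26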